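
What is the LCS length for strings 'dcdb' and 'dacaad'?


DP table for LCS of 'dcdb' and 'dacaad':
       d  a  c  a  a  d
    0  0  0  0  0  0  0
  d 0  1  1  1  1  1  1
  c 0  1  1  2  2  2  2
  d 0  1  1  2  2  2  3
  b 0  1  1  2  2  2  3
LCS: 'dcd'
LCS length = 3

3


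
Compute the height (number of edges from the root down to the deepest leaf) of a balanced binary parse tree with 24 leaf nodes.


In a balanced binary tree with n leaves the deepest leaf is ceil(log2(n)) edges below the root.
log2(24) = 4.5850
ceil(4.5850) = 5
height (edges) = 5

5


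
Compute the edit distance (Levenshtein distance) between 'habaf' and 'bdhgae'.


Building DP table for s1='habaf' (len 5) and s2='bdhgae' (len 6):
       b  d  h  g  a  e
    0  1  2  3  4  5  6
  h 1  1  2  2  3  4  5
  a 2  2  2  3  3  3  4
  b 3  2  3  3  4  4  4
  a 4  3  3  4  4  4  5
  f 5  4  4  4  5  5  5
Edit distance = dp[5][6] = 5

5


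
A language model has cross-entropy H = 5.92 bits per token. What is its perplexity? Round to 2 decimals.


Perplexity formula: PP = 2^H
H = 5.92
PP = 2^5.92
Decompose: 2^5.92 = 2^5 * 2^0.92
2^5 = 32, 2^0.92 ~ 1.8921153
PP ~ 32 * 1.8921153 = 60.5476896
Rounded to 2 decimals: 60.55

60.55


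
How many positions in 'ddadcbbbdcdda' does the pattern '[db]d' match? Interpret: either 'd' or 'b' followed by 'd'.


Pattern: [db]d means either 'd' or 'b' followed by 'd'.
Scanning 'ddadcbbbdcdda' position-by-position:
  Pos 0: window 'dd' -> MATCH
  Pos 1: window 'da' -> no
  Pos 2: window 'ad' -> no
  Pos 3: window 'dc' -> no
  Pos 4: window 'cb' -> no
  Pos 5: window 'bb' -> no
  Pos 6: window 'bb' -> no
  Pos 7: window 'bd' -> MATCH
  Pos 8: window 'dc' -> no
  Pos 9: window 'cd' -> no
  Pos 10: window 'dd' -> MATCH
  Pos 11: window 'da' -> no
  Pos 12: window 'a' -> no
Total matches: 3

3


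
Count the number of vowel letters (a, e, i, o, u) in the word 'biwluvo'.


Scanning each character of 'biwluvo':
  Position 1: 'b' -> consonant (running count: 0)
  Position 2: 'i' -> vowel (running count: 1)
  Position 3: 'w' -> consonant (running count: 1)
  Position 4: 'l' -> consonant (running count: 1)
  Position 5: 'u' -> vowel (running count: 2)
  Position 6: 'v' -> consonant (running count: 2)
  Position 7: 'o' -> vowel (running count: 3)
Total vowels: 3

3


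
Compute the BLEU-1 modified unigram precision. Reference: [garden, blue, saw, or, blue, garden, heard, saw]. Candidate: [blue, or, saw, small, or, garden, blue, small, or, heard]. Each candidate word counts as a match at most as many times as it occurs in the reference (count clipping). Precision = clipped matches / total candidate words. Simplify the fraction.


Reference word counts: {'blue': 2, 'garden': 2, 'heard': 1, 'or': 1, 'saw': 2}
Checking each candidate word (with clipping):
  'blue' -> in reference (ref count 2, used 1/2) -> match (matches: 1)
  'or' -> in reference (ref count 1, used 1/1) -> match (matches: 2)
  'saw' -> in reference (ref count 2, used 1/2) -> match (matches: 3)
  'small' -> not in reference -> no match (matches: 3)
  'or' -> ref count 1 already used up (1/1) -> clipped, no match (matches: 3)
  'garden' -> in reference (ref count 2, used 1/2) -> match (matches: 4)
  'blue' -> in reference (ref count 2, used 2/2) -> match (matches: 5)
  'small' -> not in reference -> no match (matches: 5)
  'or' -> ref count 1 already used up (1/1) -> clipped, no match (matches: 5)
  'heard' -> in reference (ref count 1, used 1/1) -> match (matches: 6)
Clipped matches: 6, Candidate length: 10
Precision = 6/10 = 3/5

3/5


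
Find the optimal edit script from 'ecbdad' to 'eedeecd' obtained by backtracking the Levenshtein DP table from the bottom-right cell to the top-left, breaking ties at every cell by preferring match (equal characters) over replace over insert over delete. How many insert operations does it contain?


Edit distance = 5. Backtracking from cell (6, 7) with preference match > replace > insert > delete,
then listing the resulting alignment 'ecbdad' -> 'eedeecd' left to right:
  Step 1: insert 'e' [insertion #1]
  Step 2: keep 'e'
  Step 3: replace c->d
  Step 4: replace b->e
  Step 5: replace d->e
  Step 6: replace a->c
  Step 7: keep 'd'
Total insertions: 1

1


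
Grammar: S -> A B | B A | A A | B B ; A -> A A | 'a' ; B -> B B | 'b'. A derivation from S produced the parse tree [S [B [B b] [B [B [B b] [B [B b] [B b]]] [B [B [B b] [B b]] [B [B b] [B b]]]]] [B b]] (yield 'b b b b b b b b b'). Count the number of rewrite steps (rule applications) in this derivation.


Every bracketed nonterminal node [X ...] in the tree is produced by exactly one rule application.
Reading the tree off as a leftmost derivation:
  Step 1: S  =>  B B   (applied S -> B B)
  Step 2: B B  =>  B B B   (applied B -> B B)
  Step 3: B B B  =>  b B B   (applied B -> b)
  Step 4: b B B  =>  b B B B   (applied B -> B B)
  Step 5: b B B B  =>  b B B B B   (applied B -> B B)
  Step 6: b B B B B  =>  b b B B B   (applied B -> b)
  Step 7: b b B B B  =>  b b B B B B   (applied B -> B B)
  Step 8: b b B B B B  =>  b b b B B B   (applied B -> b)
  Step 9: b b b B B B  =>  b b b b B B   (applied B -> b)
  Step 10: b b b b B B  =>  b b b b B B B   (applied B -> B B)
  Step 11: b b b b B B B  =>  b b b b B B B B   (applied B -> B B)
  Step 12: b b b b B B B B  =>  b b b b b B B B   (applied B -> b)
  Step 13: b b b b b B B B  =>  b b b b b b B B   (applied B -> b)
  Step 14: b b b b b b B B  =>  b b b b b b B B B   (applied B -> B B)
  Step 15: b b b b b b B B B  =>  b b b b b b b B B   (applied B -> b)
  Step 16: b b b b b b b B B  =>  b b b b b b b b B   (applied B -> b)
  Step 17: b b b b b b b b B  =>  b b b b b b b b b   (applied B -> b)
Final yield: b b b b b b b b b
Total rewrite steps: 17

17


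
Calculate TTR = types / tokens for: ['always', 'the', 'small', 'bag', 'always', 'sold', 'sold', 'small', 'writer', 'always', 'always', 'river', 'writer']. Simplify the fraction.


Tokens: 13
Unique types: ('always', 'bag', 'river', 'small', 'sold', 'the', 'writer') = 7
TTR = 7/13
Already in lowest terms.

7/13


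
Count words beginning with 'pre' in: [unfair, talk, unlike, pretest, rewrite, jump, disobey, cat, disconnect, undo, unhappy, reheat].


Checking each word for prefix 'pre':
  'unfair' -> no (count: 0)
  'talk' -> no (count: 0)
  'unlike' -> no (count: 0)
  'pretest' -> YES, starts with 'pre' (count: 1)
  'rewrite' -> no (count: 1)
  'jump' -> no (count: 1)
  'disobey' -> no (count: 1)
  'cat' -> no (count: 1)
  'disconnect' -> no (count: 1)
  'undo' -> no (count: 1)
  'unhappy' -> no (count: 1)
  'reheat' -> no (count: 1)
Total with prefix 'pre': 1

1


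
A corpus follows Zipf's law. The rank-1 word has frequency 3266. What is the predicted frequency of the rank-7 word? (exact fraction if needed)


Zipf's law: freq(rank) = f1 / rank
f1 = 3266, rank = 7
freq = 3266 / 7
GCD(3266, 7) = 1
Simplified: 3266/7

3266/7


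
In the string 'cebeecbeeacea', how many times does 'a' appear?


Scanning 'cebeecbeeacea' for 'a':
  Position 9: 'a' -> MATCH (count: 1)
  Position 12: 'a' -> MATCH (count: 2)
Total occurrences of 'a': 2

2


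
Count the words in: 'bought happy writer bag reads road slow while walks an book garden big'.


Counting words by splitting on spaces:
  Word 1: 'bought'
  Word 2: 'happy'
  Word 3: 'writer'
  Word 4: 'bag'
  Word 5: 'reads'
  Word 6: 'road'
  Word 7: 'slow'
  Word 8: 'while'
  Word 9: 'walks'
  Word 10: 'an'
  Word 11: 'book'
  Word 12: 'garden'
  Word 13: 'big'
Total words: 13

13


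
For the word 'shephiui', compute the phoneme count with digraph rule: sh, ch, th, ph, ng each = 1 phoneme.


Parsing 'shephiui' greedily, digraphs first:
  'sh' -> digraph (1 consonant phoneme) (phonemes so far: 1)
  'e' -> vowel phoneme (phonemes so far: 2)
  'ph' -> digraph (1 consonant phoneme) (phonemes so far: 3)
  'i' -> vowel phoneme (phonemes so far: 4)
  'u' -> vowel phoneme (phonemes so far: 5)
  'i' -> vowel phoneme (phonemes so far: 6)
Total phonemes: 6

6


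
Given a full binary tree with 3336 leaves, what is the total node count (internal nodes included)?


Leaf nodes (terminals): 3336
Internal nodes = n - 1 = 3336 - 1 = 3335
Total = leaves + internal = 3336 + 3335 = 6671

6671


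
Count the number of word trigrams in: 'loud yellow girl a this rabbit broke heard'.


Word trigrams from [8] words:
  Trigram 1: (loud yellow girl)
  Trigram 2: (yellow girl a)
  Trigram 3: (girl a this)
  Trigram 4: (a this rabbit)
  Trigram 5: (this rabbit broke)
  Trigram 6: (rabbit broke heard)
Total word trigrams: 8 - 2 = 6

6


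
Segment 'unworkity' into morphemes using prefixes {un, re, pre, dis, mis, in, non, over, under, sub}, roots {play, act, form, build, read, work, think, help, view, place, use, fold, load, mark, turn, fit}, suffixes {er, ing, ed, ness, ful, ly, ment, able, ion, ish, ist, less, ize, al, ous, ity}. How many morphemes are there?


Segmenting 'unworkity' against the inventory:
  'un' -> prefix (morpheme 1)
  'work' -> root (morpheme 2)
  'ity' -> suffix (morpheme 3)
Total morphemes: 3

3


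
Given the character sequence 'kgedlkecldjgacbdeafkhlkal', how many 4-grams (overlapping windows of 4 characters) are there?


String 'kgedlkecldjgacbdeafkhlkal' has length L = 25.
Number of overlapping n-grams = L - n + 1
Substituting: 25 - 4 + 1 = 22

22


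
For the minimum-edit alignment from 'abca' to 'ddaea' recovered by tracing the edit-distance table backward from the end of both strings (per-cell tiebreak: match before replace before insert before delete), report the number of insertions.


Edit distance = 4. Backtracking from cell (4, 5) with preference match > replace > insert > delete,
then listing the resulting alignment 'abca' -> 'ddaea' left to right:
  Step 1: insert 'd' [insertion #1]
  Step 2: replace a->d
  Step 3: replace b->a
  Step 4: replace c->e
  Step 5: keep 'a'
Total insertions: 1

1


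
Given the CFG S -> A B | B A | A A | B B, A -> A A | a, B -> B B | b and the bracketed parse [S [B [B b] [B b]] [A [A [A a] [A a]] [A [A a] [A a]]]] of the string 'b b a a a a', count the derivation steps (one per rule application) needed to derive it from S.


Every bracketed nonterminal node [X ...] in the tree is produced by exactly one rule application.
Reading the tree off as a leftmost derivation:
  Step 1: S  =>  B A   (applied S -> B A)
  Step 2: B A  =>  B B A   (applied B -> B B)
  Step 3: B B A  =>  b B A   (applied B -> b)
  Step 4: b B A  =>  b b A   (applied B -> b)
  Step 5: b b A  =>  b b A A   (applied A -> A A)
  Step 6: b b A A  =>  b b A A A   (applied A -> A A)
  Step 7: b b A A A  =>  b b a A A   (applied A -> a)
  Step 8: b b a A A  =>  b b a a A   (applied A -> a)
  Step 9: b b a a A  =>  b b a a A A   (applied A -> A A)
  Step 10: b b a a A A  =>  b b a a a A   (applied A -> a)
  Step 11: b b a a a A  =>  b b a a a a   (applied A -> a)
Final yield: b b a a a a
Total rewrite steps: 11

11


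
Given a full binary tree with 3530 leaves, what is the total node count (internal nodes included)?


Leaf nodes (terminals): 3530
Internal nodes = n - 1 = 3530 - 1 = 3529
Total = leaves + internal = 3530 + 3529 = 7059

7059


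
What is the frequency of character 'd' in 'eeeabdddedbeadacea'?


Scanning 'eeeabdddedbeadacea' for 'd':
  Position 5: 'd' -> MATCH (count: 1)
  Position 6: 'd' -> MATCH (count: 2)
  Position 7: 'd' -> MATCH (count: 3)
  Position 9: 'd' -> MATCH (count: 4)
  Position 13: 'd' -> MATCH (count: 5)
Total occurrences of 'd': 5

5


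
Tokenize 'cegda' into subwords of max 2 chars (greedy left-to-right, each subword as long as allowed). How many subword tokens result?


'cegda' has 5 characters.
Chunking with max size 2:
  Chunk 1: 'ce' (positions 0-1)
  Chunk 2: 'gd' (positions 2-3)
  Chunk 3: 'a' (positions 4-4)
Total chunks: ceil(5 / 2) = 3

3


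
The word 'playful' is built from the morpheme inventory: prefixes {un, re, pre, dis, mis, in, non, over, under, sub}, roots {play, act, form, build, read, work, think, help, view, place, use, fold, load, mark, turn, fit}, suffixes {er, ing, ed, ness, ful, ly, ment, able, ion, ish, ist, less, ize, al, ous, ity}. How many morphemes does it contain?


Segmenting 'playful' against the inventory:
  'play' -> root (morpheme 1)
  'ful' -> suffix (morpheme 2)
Total morphemes: 2

2


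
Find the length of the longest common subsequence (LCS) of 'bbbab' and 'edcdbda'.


DP table for LCS of 'bbbab' and 'edcdbda':
       e  d  c  d  b  d  a
    0  0  0  0  0  0  0  0
  b 0  0  0  0  0  1  1  1
  b 0  0  0  0  0  1  1  1
  b 0  0  0  0  0  1  1  1
  a 0  0  0  0  0  1  1  2
  b 0  0  0  0  0  1  1  2
LCS: 'ba'
LCS length = 2

2


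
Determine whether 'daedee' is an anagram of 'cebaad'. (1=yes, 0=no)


Sort characters of 'daedee': 'addeee'
Sort characters of 'cebaad': 'aabcde'
Sorted forms differ -> they are NOT anagrams
Result: 0

0


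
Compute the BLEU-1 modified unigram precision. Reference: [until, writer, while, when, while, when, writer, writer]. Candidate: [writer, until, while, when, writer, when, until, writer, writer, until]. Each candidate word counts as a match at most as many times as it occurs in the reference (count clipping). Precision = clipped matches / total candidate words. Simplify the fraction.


Reference word counts: {'until': 1, 'when': 2, 'while': 2, 'writer': 3}
Checking each candidate word (with clipping):
  'writer' -> in reference (ref count 3, used 1/3) -> match (matches: 1)
  'until' -> in reference (ref count 1, used 1/1) -> match (matches: 2)
  'while' -> in reference (ref count 2, used 1/2) -> match (matches: 3)
  'when' -> in reference (ref count 2, used 1/2) -> match (matches: 4)
  'writer' -> in reference (ref count 3, used 2/3) -> match (matches: 5)
  'when' -> in reference (ref count 2, used 2/2) -> match (matches: 6)
  'until' -> ref count 1 already used up (1/1) -> clipped, no match (matches: 6)
  'writer' -> in reference (ref count 3, used 3/3) -> match (matches: 7)
  'writer' -> ref count 3 already used up (3/3) -> clipped, no match (matches: 7)
  'until' -> ref count 1 already used up (1/1) -> clipped, no match (matches: 7)
Clipped matches: 7, Candidate length: 10
Precision = 7/10

7/10


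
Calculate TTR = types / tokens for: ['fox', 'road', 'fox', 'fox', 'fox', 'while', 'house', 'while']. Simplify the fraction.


Tokens: 8
Unique types: ('fox', 'house', 'road', 'while') = 4
TTR = 4/8
Simplify: divide both by 4 -> 1/2
TTR = 1/2

1/2


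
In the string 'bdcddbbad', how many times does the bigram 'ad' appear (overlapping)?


Scanning 'bdcddbbad' for bigram 'ad':
  Position 0: 'bd' -> no
  Position 1: 'dc' -> no
  Position 2: 'cd' -> no
  Position 3: 'dd' -> no
  Position 4: 'db' -> no
  Position 5: 'bb' -> no
  Position 6: 'ba' -> no
  Position 7: 'ad' -> MATCH
Total matches: 1

1


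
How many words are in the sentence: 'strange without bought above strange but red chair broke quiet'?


Counting words by splitting on spaces:
  Word 1: 'strange'
  Word 2: 'without'
  Word 3: 'bought'
  Word 4: 'above'
  Word 5: 'strange'
  Word 6: 'but'
  Word 7: 'red'
  Word 8: 'chair'
  Word 9: 'broke'
  Word 10: 'quiet'
Total words: 10

10


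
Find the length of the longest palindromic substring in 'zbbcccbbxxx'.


Scanning 'zbbcccbbxxx' for palindromic substrings.
Substring at positions 1-7: 'bbcccbb'.
Check: reverse('bbcccbb') = 'bbcccbb' -> palindrome confirmed.
Neighbouring characters ('z' / 'x') break symmetry, so it cannot extend further.
No longer palindromic substring exists; longest length = 7

7


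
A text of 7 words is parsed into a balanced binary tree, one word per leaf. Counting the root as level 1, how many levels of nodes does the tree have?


In a balanced binary tree with n leaves the deepest leaf is ceil(log2(n)) edges below the root,
so counting node levels inclusive of root and leaves gives ceil(log2(n)) + 1 levels.
log2(7) = 2.8074
ceil(2.8074) = 3
levels = 3 + 1 = 4

4


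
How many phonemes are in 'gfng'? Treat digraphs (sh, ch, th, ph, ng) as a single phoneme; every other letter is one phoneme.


Parsing 'gfng' greedily, digraphs first:
  'g' -> consonant phoneme (phonemes so far: 1)
  'f' -> consonant phoneme (phonemes so far: 2)
  'ng' -> digraph (1 consonant phoneme) (phonemes so far: 3)
Total phonemes: 3

3


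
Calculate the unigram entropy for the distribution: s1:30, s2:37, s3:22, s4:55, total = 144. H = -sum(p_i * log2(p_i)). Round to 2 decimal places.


Computing entropy H = -sum(p_i * log2(p_i)):
  s1: p = 30/144 = 0.2083, -p*log2(p) = 0.4715
  s2: p = 37/144 = 0.2569, -p*log2(p) = 0.5037
  s3: p = 22/144 = 0.1528, -p*log2(p) = 0.4141
  s4: p = 55/144 = 0.3819, -p*log2(p) = 0.5304
H = sum of terms = 1.9197
Rounded to 2 decimals: 1.92

1.92


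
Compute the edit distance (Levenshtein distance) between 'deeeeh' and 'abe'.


Building DP table for s1='deeeeh' (len 6) and s2='abe' (len 3):
       a  b  e
    0  1  2  3
  d 1  1  2  3
  e 2  2  2  2
  e 3  3  3  2
  e 4  4  4  3
  e 5  5  5  4
  h 6  6  6  5
Edit distance = dp[6][3] = 5

5


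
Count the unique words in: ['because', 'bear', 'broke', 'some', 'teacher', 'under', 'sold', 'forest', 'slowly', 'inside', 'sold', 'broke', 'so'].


Listing all tokens and tracking unique types:
  Token 1: 'because' -> NEW (unique so far: 1)
  Token 2: 'bear' -> NEW (unique so far: 2)
  Token 3: 'broke' -> NEW (unique so far: 3)
  Token 4: 'some' -> NEW (unique so far: 4)
  Token 5: 'teacher' -> NEW (unique so far: 5)
  Token 6: 'under' -> NEW (unique so far: 6)
  Token 7: 'sold' -> NEW (unique so far: 7)
  Token 8: 'forest' -> NEW (unique so far: 8)
  Token 9: 'slowly' -> NEW (unique so far: 9)
  Token 10: 'inside' -> NEW (unique so far: 10)
  Token 11: 'sold' -> duplicate (unique so far: 10)
  Token 12: 'broke' -> duplicate (unique so far: 10)
  Token 13: 'so' -> NEW (unique so far: 11)
Unique types: ('bear', 'because', 'broke', 'forest', 'inside', 'slowly', 'so', 'sold', 'some', 'teacher', 'under')
Vocabulary size: 11

11


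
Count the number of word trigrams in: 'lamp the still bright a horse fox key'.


Word trigrams from [8] words:
  Trigram 1: (lamp the still)
  Trigram 2: (the still bright)
  Trigram 3: (still bright a)
  Trigram 4: (bright a horse)
  Trigram 5: (a horse fox)
  Trigram 6: (horse fox key)
Total word trigrams: 8 - 2 = 6

6


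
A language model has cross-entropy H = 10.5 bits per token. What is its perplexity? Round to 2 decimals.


Perplexity formula: PP = 2^H
H = 10.5
PP = 2^10.5
Decompose: 2^10.5 = 2^10 * 2^0.5 = 2^10 * sqrt(2)
2^10 = 1024, sqrt(2) ~ 1.4142136
PP ~ 1024 * 1.4142136 = 1448.1547264
Rounded to 2 decimals: 1448.15

1448.15


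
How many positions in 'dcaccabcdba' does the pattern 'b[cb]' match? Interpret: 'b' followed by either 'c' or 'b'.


Pattern: b[cb] means 'b' followed by either 'c' or 'b'.
Scanning 'dcaccabcdba' position-by-position:
  Pos 0: window 'dc' -> no
  Pos 1: window 'ca' -> no
  Pos 2: window 'ac' -> no
  Pos 3: window 'cc' -> no
  Pos 4: window 'ca' -> no
  Pos 5: window 'ab' -> no
  Pos 6: window 'bc' -> MATCH
  Pos 7: window 'cd' -> no
  Pos 8: window 'db' -> no
  Pos 9: window 'ba' -> no
  Pos 10: window 'a' -> no
Total matches: 1

1


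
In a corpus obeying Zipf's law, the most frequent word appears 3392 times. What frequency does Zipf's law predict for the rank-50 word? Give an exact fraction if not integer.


Zipf's law: freq(rank) = f1 / rank
f1 = 3392, rank = 50
freq = 3392 / 50
GCD(3392, 50) = 2
Simplified: 1696/25

1696/25


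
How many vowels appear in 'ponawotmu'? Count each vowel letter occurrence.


Scanning each character of 'ponawotmu':
  Position 1: 'p' -> consonant (running count: 0)
  Position 2: 'o' -> vowel (running count: 1)
  Position 3: 'n' -> consonant (running count: 1)
  Position 4: 'a' -> vowel (running count: 2)
  Position 5: 'w' -> consonant (running count: 2)
  Position 6: 'o' -> vowel (running count: 3)
  Position 7: 't' -> consonant (running count: 3)
  Position 8: 'm' -> consonant (running count: 3)
  Position 9: 'u' -> vowel (running count: 4)
Total vowels: 4

4


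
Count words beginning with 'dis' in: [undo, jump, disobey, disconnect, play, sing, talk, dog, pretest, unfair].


Checking each word for prefix 'dis':
  'undo' -> no (count: 0)
  'jump' -> no (count: 0)
  'disobey' -> YES, starts with 'dis' (count: 1)
  'disconnect' -> YES, starts with 'dis' (count: 2)
  'play' -> no (count: 2)
  'sing' -> no (count: 2)
  'talk' -> no (count: 2)
  'dog' -> no (count: 2)
  'pretest' -> no (count: 2)
  'unfair' -> no (count: 2)
Total with prefix 'dis': 2

2


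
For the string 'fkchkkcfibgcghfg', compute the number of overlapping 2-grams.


String 'fkchkkcfibgcghfg' has length L = 16.
Number of overlapping n-grams = L - n + 1
Substituting: 16 - 2 + 1 = 15

15


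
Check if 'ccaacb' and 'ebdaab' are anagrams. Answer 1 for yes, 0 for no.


Sort characters of 'ccaacb': 'aabccc'
Sort characters of 'ebdaab': 'aabbde'
Sorted forms differ -> they are NOT anagrams
Result: 0

0


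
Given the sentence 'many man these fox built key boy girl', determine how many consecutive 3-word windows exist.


Word trigrams from [8] words:
  Trigram 1: (many man these)
  Trigram 2: (man these fox)
  Trigram 3: (these fox built)
  Trigram 4: (fox built key)
  Trigram 5: (built key boy)
  Trigram 6: (key boy girl)
Total word trigrams: 8 - 2 = 6

6


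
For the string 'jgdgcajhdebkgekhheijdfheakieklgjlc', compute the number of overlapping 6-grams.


String 'jgdgcajhdebkgekhheijdfheakieklgjlc' has length L = 34.
Number of overlapping n-grams = L - n + 1
Substituting: 34 - 6 + 1 = 29

29


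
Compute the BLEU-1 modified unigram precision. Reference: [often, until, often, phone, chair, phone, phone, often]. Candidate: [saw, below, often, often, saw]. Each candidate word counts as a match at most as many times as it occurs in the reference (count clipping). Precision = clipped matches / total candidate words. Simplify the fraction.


Reference word counts: {'chair': 1, 'often': 3, 'phone': 3, 'until': 1}
Checking each candidate word (with clipping):
  'saw' -> not in reference -> no match (matches: 0)
  'below' -> not in reference -> no match (matches: 0)
  'often' -> in reference (ref count 3, used 1/3) -> match (matches: 1)
  'often' -> in reference (ref count 3, used 2/3) -> match (matches: 2)
  'saw' -> not in reference -> no match (matches: 2)
Clipped matches: 2, Candidate length: 5
Precision = 2/5

2/5


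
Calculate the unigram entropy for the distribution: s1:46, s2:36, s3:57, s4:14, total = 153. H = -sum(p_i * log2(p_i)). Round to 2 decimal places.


Computing entropy H = -sum(p_i * log2(p_i)):
  s1: p = 46/153 = 0.3007, -p*log2(p) = 0.5213
  s2: p = 36/153 = 0.2353, -p*log2(p) = 0.4912
  s3: p = 57/153 = 0.3725, -p*log2(p) = 0.5307
  s4: p = 14/153 = 0.0915, -p*log2(p) = 0.3157
H = sum of terms = 1.8589
Rounded to 2 decimals: 1.86

1.86


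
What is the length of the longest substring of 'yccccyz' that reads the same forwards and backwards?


Scanning 'yccccyz' for palindromic substrings.
Substring at positions 0-5: 'yccccy'.
Check: reverse('yccccy') = 'yccccy' -> palindrome confirmed.
Neighbouring characters ('-' / 'z') break symmetry, so it cannot extend further.
No longer palindromic substring exists; longest length = 6

6


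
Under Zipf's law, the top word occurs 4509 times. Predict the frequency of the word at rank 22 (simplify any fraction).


Zipf's law: freq(rank) = f1 / rank
f1 = 4509, rank = 22
freq = 4509 / 22
GCD(4509, 22) = 1
Simplified: 4509/22

4509/22


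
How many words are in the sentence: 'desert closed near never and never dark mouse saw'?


Counting words by splitting on spaces:
  Word 1: 'desert'
  Word 2: 'closed'
  Word 3: 'near'
  Word 4: 'never'
  Word 5: 'and'
  Word 6: 'never'
  Word 7: 'dark'
  Word 8: 'mouse'
  Word 9: 'saw'
Total words: 9

9


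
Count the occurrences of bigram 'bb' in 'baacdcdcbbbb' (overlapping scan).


Scanning 'baacdcdcbbbb' for bigram 'bb':
  Position 0: 'ba' -> no
  Position 1: 'aa' -> no
  Position 2: 'ac' -> no
  Position 3: 'cd' -> no
  Position 4: 'dc' -> no
  Position 5: 'cd' -> no
  Position 6: 'dc' -> no
  Position 7: 'cb' -> no
  Position 8: 'bb' -> MATCH
  Position 9: 'bb' -> MATCH
  Position 10: 'bb' -> MATCH
Total matches: 3

3


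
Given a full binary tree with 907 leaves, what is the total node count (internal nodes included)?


Leaf nodes (terminals): 907
Internal nodes = n - 1 = 907 - 1 = 906
Total = leaves + internal = 907 + 906 = 1813

1813


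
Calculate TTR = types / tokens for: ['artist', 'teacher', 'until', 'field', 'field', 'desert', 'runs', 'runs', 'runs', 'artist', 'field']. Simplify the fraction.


Tokens: 11
Unique types: ('artist', 'desert', 'field', 'runs', 'teacher', 'until') = 6
TTR = 6/11
Already in lowest terms.

6/11


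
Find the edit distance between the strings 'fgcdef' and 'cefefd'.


Building DP table for s1='fgcdef' (len 6) and s2='cefefd' (len 6):
       c  e  f  e  f  d
    0  1  2  3  4  5  6
  f 1  1  2  2  3  4  5
  g 2  2  2  3  3  4  5
  c 3  2  3  3  4  4  5
  d 4  3  3  4  4  5  4
  e 5  4  3  4  4  5  5
  f 6  5  4  3  4  4  5
Edit distance = dp[6][6] = 5

5


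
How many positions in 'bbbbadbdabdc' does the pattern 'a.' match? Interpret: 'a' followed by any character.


Pattern: a. means 'a' followed by any character.
Scanning 'bbbbadbdabdc' position-by-position:
  Pos 0: window 'bb' -> no
  Pos 1: window 'bb' -> no
  Pos 2: window 'bb' -> no
  Pos 3: window 'ba' -> no
  Pos 4: window 'ad' -> MATCH
  Pos 5: window 'db' -> no
  Pos 6: window 'bd' -> no
  Pos 7: window 'da' -> no
  Pos 8: window 'ab' -> MATCH
  Pos 9: window 'bd' -> no
  Pos 10: window 'dc' -> no
  Pos 11: window 'c' -> no
Total matches: 2

2


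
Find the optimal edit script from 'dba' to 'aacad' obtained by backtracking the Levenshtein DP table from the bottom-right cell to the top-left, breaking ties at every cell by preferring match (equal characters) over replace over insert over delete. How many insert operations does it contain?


Edit distance = 4. Backtracking from cell (3, 5) with preference match > replace > insert > delete,
then listing the resulting alignment 'dba' -> 'aacad' left to right:
  Step 1: insert 'a' [insertion #1]
  Step 2: replace d->a
  Step 3: replace b->c
  Step 4: keep 'a'
  Step 5: insert 'd' [insertion #2]
Total insertions: 2

2


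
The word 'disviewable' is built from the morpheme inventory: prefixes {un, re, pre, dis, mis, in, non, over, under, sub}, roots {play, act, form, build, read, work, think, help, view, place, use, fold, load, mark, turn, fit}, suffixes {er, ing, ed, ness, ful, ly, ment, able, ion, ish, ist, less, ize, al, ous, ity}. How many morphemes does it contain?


Segmenting 'disviewable' against the inventory:
  'dis' -> prefix (morpheme 1)
  'view' -> root (morpheme 2)
  'able' -> suffix (morpheme 3)
Total morphemes: 3

3


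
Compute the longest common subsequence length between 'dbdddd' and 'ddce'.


DP table for LCS of 'dbdddd' and 'ddce':
       d  d  c  e
    0  0  0  0  0
  d 0  1  1  1  1
  b 0  1  1  1  1
  d 0  1  2  2  2
  d 0  1  2  2  2
  d 0  1  2  2  2
  d 0  1  2  2  2
LCS: 'dd'
LCS length = 2

2


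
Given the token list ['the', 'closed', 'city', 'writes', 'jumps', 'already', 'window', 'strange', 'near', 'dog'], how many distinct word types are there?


Listing all tokens and tracking unique types:
  Token 1: 'the' -> NEW (unique so far: 1)
  Token 2: 'closed' -> NEW (unique so far: 2)
  Token 3: 'city' -> NEW (unique so far: 3)
  Token 4: 'writes' -> NEW (unique so far: 4)
  Token 5: 'jumps' -> NEW (unique so far: 5)
  Token 6: 'already' -> NEW (unique so far: 6)
  Token 7: 'window' -> NEW (unique so far: 7)
  Token 8: 'strange' -> NEW (unique so far: 8)
  Token 9: 'near' -> NEW (unique so far: 9)
  Token 10: 'dog' -> NEW (unique so far: 10)
Unique types: ('already', 'city', 'closed', 'dog', 'jumps', 'near', 'strange', 'the', 'window', 'writes')
Vocabulary size: 10

10


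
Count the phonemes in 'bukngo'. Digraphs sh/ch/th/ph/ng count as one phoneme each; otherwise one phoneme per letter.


Parsing 'bukngo' greedily, digraphs first:
  'b' -> consonant phoneme (phonemes so far: 1)
  'u' -> vowel phoneme (phonemes so far: 2)
  'k' -> consonant phoneme (phonemes so far: 3)
  'ng' -> digraph (1 consonant phoneme) (phonemes so far: 4)
  'o' -> vowel phoneme (phonemes so far: 5)
Total phonemes: 5

5


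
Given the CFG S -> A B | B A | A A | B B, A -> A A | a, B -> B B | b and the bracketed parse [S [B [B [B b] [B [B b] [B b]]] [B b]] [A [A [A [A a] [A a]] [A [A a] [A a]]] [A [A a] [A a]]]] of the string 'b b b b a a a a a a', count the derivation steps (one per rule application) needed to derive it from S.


Every bracketed nonterminal node [X ...] in the tree is produced by exactly one rule application.
Reading the tree off as a leftmost derivation:
  Step 1: S  =>  B A   (applied S -> B A)
  Step 2: B A  =>  B B A   (applied B -> B B)
  Step 3: B B A  =>  B B B A   (applied B -> B B)
  Step 4: B B B A  =>  b B B A   (applied B -> b)
  Step 5: b B B A  =>  b B B B A   (applied B -> B B)
  Step 6: b B B B A  =>  b b B B A   (applied B -> b)
  Step 7: b b B B A  =>  b b b B A   (applied B -> b)
  Step 8: b b b B A  =>  b b b b A   (applied B -> b)
  Step 9: b b b b A  =>  b b b b A A   (applied A -> A A)
  Step 10: b b b b A A  =>  b b b b A A A   (applied A -> A A)
  Step 11: b b b b A A A  =>  b b b b A A A A   (applied A -> A A)
  Step 12: b b b b A A A A  =>  b b b b a A A A   (applied A -> a)
  Step 13: b b b b a A A A  =>  b b b b a a A A   (applied A -> a)
  Step 14: b b b b a a A A  =>  b b b b a a A A A   (applied A -> A A)
  Step 15: b b b b a a A A A  =>  b b b b a a a A A   (applied A -> a)
  Step 16: b b b b a a a A A  =>  b b b b a a a a A   (applied A -> a)
  Step 17: b b b b a a a a A  =>  b b b b a a a a A A   (applied A -> A A)
  Step 18: b b b b a a a a A A  =>  b b b b a a a a a A   (applied A -> a)
  Step 19: b b b b a a a a a A  =>  b b b b a a a a a a   (applied A -> a)
Final yield: b b b b a a a a a a
Total rewrite steps: 19

19


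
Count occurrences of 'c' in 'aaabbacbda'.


Scanning 'aaabbacbda' for 'c':
  Position 6: 'c' -> MATCH (count: 1)
Total occurrences of 'c': 1

1


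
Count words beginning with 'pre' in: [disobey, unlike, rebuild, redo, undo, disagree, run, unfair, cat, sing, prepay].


Checking each word for prefix 'pre':
  'disobey' -> no (count: 0)
  'unlike' -> no (count: 0)
  'rebuild' -> no (count: 0)
  'redo' -> no (count: 0)
  'undo' -> no (count: 0)
  'disagree' -> no (count: 0)
  'run' -> no (count: 0)
  'unfair' -> no (count: 0)
  'cat' -> no (count: 0)
  'sing' -> no (count: 0)
  'prepay' -> YES, starts with 'pre' (count: 1)
Total with prefix 'pre': 1

1


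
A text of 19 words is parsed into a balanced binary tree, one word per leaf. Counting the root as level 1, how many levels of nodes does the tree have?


In a balanced binary tree with n leaves the deepest leaf is ceil(log2(n)) edges below the root,
so counting node levels inclusive of root and leaves gives ceil(log2(n)) + 1 levels.
log2(19) = 4.2479
ceil(4.2479) = 5
levels = 5 + 1 = 6

6


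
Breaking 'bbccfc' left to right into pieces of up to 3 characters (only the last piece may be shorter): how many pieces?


'bbccfc' has 6 characters.
Chunking with max size 3:
  Chunk 1: 'bbc' (positions 0-2)
  Chunk 2: 'cfc' (positions 3-5)
Total chunks: ceil(6 / 3) = 2

2


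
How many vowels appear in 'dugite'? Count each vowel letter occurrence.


Scanning each character of 'dugite':
  Position 1: 'd' -> consonant (running count: 0)
  Position 2: 'u' -> vowel (running count: 1)
  Position 3: 'g' -> consonant (running count: 1)
  Position 4: 'i' -> vowel (running count: 2)
  Position 5: 't' -> consonant (running count: 2)
  Position 6: 'e' -> vowel (running count: 3)
Total vowels: 3

3


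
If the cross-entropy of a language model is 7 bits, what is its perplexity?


Perplexity formula: PP = 2^H
H = 7
PP = 2^7
Steps: 2^1 = 2, 2^2 = 4, 2^3 = 8, 2^4 = 16, 2^5 = 32, 2^6 = 64, 2^7 = 128
PP = 128

128


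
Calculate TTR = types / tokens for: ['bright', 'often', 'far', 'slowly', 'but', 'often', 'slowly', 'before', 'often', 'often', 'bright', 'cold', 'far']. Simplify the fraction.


Tokens: 13
Unique types: ('before', 'bright', 'but', 'cold', 'far', 'often', 'slowly') = 7
TTR = 7/13
Already in lowest terms.

7/13


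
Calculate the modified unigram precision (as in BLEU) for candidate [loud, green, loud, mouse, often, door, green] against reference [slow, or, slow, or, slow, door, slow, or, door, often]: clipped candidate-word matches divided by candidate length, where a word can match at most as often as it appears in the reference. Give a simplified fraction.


Reference word counts: {'door': 2, 'often': 1, 'or': 3, 'slow': 4}
Checking each candidate word (with clipping):
  'loud' -> not in reference -> no match (matches: 0)
  'green' -> not in reference -> no match (matches: 0)
  'loud' -> not in reference -> no match (matches: 0)
  'mouse' -> not in reference -> no match (matches: 0)
  'often' -> in reference (ref count 1, used 1/1) -> match (matches: 1)
  'door' -> in reference (ref count 2, used 1/2) -> match (matches: 2)
  'green' -> not in reference -> no match (matches: 2)
Clipped matches: 2, Candidate length: 7
Precision = 2/7

2/7


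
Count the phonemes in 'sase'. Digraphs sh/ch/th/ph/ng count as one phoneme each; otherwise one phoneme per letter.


Parsing 'sase' greedily, digraphs first:
  's' -> consonant phoneme (phonemes so far: 1)
  'a' -> vowel phoneme (phonemes so far: 2)
  's' -> consonant phoneme (phonemes so far: 3)
  'e' -> vowel phoneme (phonemes so far: 4)
Total phonemes: 4

4


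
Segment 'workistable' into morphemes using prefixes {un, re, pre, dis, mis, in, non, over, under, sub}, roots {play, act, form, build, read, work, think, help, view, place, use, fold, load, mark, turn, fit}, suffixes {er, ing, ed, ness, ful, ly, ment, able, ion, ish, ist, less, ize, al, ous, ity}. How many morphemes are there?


Segmenting 'workistable' against the inventory:
  'work' -> root (morpheme 1)
  'ist' -> suffix (morpheme 2)
  'able' -> suffix (morpheme 3)
Total morphemes: 3

3


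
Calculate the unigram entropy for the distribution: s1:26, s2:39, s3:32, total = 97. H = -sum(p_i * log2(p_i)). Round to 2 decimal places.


Computing entropy H = -sum(p_i * log2(p_i)):
  s1: p = 26/97 = 0.2680, -p*log2(p) = 0.5091
  s2: p = 39/97 = 0.4021, -p*log2(p) = 0.5285
  s3: p = 32/97 = 0.3299, -p*log2(p) = 0.5278
H = sum of terms = 1.5654
Rounded to 2 decimals: 1.57

1.57


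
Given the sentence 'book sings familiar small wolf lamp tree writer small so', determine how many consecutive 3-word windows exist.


Word trigrams from [10] words:
  Trigram 1: (book sings familiar)
  Trigram 2: (sings familiar small)
  Trigram 3: (familiar small wolf)
  Trigram 4: (small wolf lamp)
  Trigram 5: (wolf lamp tree)
  Trigram 6: (lamp tree writer)
  Trigram 7: (tree writer small)
  Trigram 8: (writer small so)
Total word trigrams: 10 - 2 = 8

8


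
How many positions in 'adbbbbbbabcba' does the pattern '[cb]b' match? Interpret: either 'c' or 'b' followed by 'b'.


Pattern: [cb]b means either 'c' or 'b' followed by 'b'.
Scanning 'adbbbbbbabcba' position-by-position:
  Pos 0: window 'ad' -> no
  Pos 1: window 'db' -> no
  Pos 2: window 'bb' -> MATCH
  Pos 3: window 'bb' -> MATCH
  Pos 4: window 'bb' -> MATCH
  Pos 5: window 'bb' -> MATCH
  Pos 6: window 'bb' -> MATCH
  Pos 7: window 'ba' -> no
  Pos 8: window 'ab' -> no
  Pos 9: window 'bc' -> no
  Pos 10: window 'cb' -> MATCH
  Pos 11: window 'ba' -> no
  Pos 12: window 'a' -> no
Total matches: 6

6


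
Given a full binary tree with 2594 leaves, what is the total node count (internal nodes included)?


Leaf nodes (terminals): 2594
Internal nodes = n - 1 = 2594 - 1 = 2593
Total = leaves + internal = 2594 + 2593 = 5187

5187


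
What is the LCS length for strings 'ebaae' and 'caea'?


DP table for LCS of 'ebaae' and 'caea':
       c  a  e  a
    0  0  0  0  0
  e 0  0  0  1  1
  b 0  0  0  1  1
  a 0  0  1  1  2
  a 0  0  1  1  2
  e 0  0  1  2  2
LCS: 'ea'
LCS length = 2

2


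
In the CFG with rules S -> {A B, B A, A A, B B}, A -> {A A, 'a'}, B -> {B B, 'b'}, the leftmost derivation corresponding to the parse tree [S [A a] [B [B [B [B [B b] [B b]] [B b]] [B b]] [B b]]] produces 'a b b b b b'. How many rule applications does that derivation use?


Every bracketed nonterminal node [X ...] in the tree is produced by exactly one rule application.
Reading the tree off as a leftmost derivation:
  Step 1: S  =>  A B   (applied S -> A B)
  Step 2: A B  =>  a B   (applied A -> a)
  Step 3: a B  =>  a B B   (applied B -> B B)
  Step 4: a B B  =>  a B B B   (applied B -> B B)
  Step 5: a B B B  =>  a B B B B   (applied B -> B B)
  Step 6: a B B B B  =>  a B B B B B   (applied B -> B B)
  Step 7: a B B B B B  =>  a b B B B B   (applied B -> b)
  Step 8: a b B B B B  =>  a b b B B B   (applied B -> b)
  Step 9: a b b B B B  =>  a b b b B B   (applied B -> b)
  Step 10: a b b b B B  =>  a b b b b B   (applied B -> b)
  Step 11: a b b b b B  =>  a b b b b b   (applied B -> b)
Final yield: a b b b b b
Total rewrite steps: 11

11


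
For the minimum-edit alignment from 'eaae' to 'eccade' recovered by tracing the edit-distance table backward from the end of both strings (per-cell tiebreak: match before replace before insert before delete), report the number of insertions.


Edit distance = 3. Backtracking from cell (4, 6) with preference match > replace > insert > delete,
then listing the resulting alignment 'eaae' -> 'eccade' left to right:
  Step 1: keep 'e'
  Step 2: insert 'c' [insertion #1]
  Step 3: insert 'c' [insertion #2]
  Step 4: keep 'a'
  Step 5: replace a->d
  Step 6: keep 'e'
Total insertions: 2

2


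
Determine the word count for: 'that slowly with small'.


Counting words by splitting on spaces:
  Word 1: 'that'
  Word 2: 'slowly'
  Word 3: 'with'
  Word 4: 'small'
Total words: 4

4


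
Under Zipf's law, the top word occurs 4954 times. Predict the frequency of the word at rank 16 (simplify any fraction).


Zipf's law: freq(rank) = f1 / rank
f1 = 4954, rank = 16
freq = 4954 / 16
GCD(4954, 16) = 2
Simplified: 2477/8

2477/8


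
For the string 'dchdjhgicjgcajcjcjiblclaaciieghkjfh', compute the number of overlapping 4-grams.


String 'dchdjhgicjgcajcjcjiblclaaciieghkjfh' has length L = 35.
Number of overlapping n-grams = L - n + 1
Substituting: 35 - 4 + 1 = 32

32


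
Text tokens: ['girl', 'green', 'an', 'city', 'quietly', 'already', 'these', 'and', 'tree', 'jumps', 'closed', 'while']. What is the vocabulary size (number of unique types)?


Listing all tokens and tracking unique types:
  Token 1: 'girl' -> NEW (unique so far: 1)
  Token 2: 'green' -> NEW (unique so far: 2)
  Token 3: 'an' -> NEW (unique so far: 3)
  Token 4: 'city' -> NEW (unique so far: 4)
  Token 5: 'quietly' -> NEW (unique so far: 5)
  Token 6: 'already' -> NEW (unique so far: 6)
  Token 7: 'these' -> NEW (unique so far: 7)
  Token 8: 'and' -> NEW (unique so far: 8)
  Token 9: 'tree' -> NEW (unique so far: 9)
  Token 10: 'jumps' -> NEW (unique so far: 10)
  Token 11: 'closed' -> NEW (unique so far: 11)
  Token 12: 'while' -> NEW (unique so far: 12)
Unique types: ('already', 'an', 'and', 'city', 'closed', 'girl', 'green', 'jumps', 'quietly', 'these', 'tree', 'while')
Vocabulary size: 12

12


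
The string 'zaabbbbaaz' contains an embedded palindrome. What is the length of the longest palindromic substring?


Scanning 'zaabbbbaaz' for palindromic substrings.
Substring at positions 0-9: 'zaabbbbaaz'.
Check: reverse('zaabbbbaaz') = 'zaabbbbaaz' -> palindrome confirmed.
No longer palindromic substring exists; longest length = 10

10


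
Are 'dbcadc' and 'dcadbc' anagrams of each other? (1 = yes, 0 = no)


Sort characters of 'dbcadc': 'abccdd'
Sort characters of 'dcadbc': 'abccdd'
Sorted forms match -> they ARE anagrams
Result: 1

1


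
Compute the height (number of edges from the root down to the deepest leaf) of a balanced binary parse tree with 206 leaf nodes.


In a balanced binary tree with n leaves the deepest leaf is ceil(log2(n)) edges below the root.
log2(206) = 7.6865
ceil(7.6865) = 8
height (edges) = 8

8
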